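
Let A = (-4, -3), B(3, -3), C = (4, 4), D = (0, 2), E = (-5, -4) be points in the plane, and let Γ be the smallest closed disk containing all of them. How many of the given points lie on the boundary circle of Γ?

The minimum enclosing circle of a finite set is fixed by two of the points (as a diameter) or three (as a circumcircle).
The farthest pair is C–E with squared distance 145. The circle on this segment as diameter has centre (-0.5, 0) and r² = 145/4 = 36.25.
Check A: distance² to centre = 21.25 ≤ 36.25, so it lies inside.
All remaining points lie in this disk, and no smaller disk contains both endpoints, so this is the minimum enclosing circle.
The points at distance exactly r from the centre are C, E — 2 points.

2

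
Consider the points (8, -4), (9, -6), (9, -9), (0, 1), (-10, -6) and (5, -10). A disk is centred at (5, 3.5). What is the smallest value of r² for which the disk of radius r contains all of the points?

315.25

The required radius is the distance from (5, 3.5) to the farthest point.
Squared distances: 65.25, 106.25, 172.25, 31.25, 315.25, 182.25.
Maximum is 315.25, attained at (-10, -6).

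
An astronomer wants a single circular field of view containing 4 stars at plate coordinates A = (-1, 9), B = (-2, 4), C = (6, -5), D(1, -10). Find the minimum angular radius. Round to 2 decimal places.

The farthest pair is A–D with squared distance 365. The circle on this segment as diameter has centre (0, -0.5) and r² = 365/4 = 91.25.
Check B: distance² to centre = 24.25 ≤ 91.25, so it lies inside.
All remaining points lie in this disk, and no smaller disk contains both endpoints, so this is the minimum enclosing circle.
r = √(91.25) ≈ 9.55.

9.55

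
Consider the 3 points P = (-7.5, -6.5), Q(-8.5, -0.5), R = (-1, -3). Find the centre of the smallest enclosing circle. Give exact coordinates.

Side lengths²: PQ² = 37, PR² = 54.5, QR² = 62.5.
Since QR² = 62.5 < 54.5 + 37 = 91.5, the triangle is acute, so the smallest enclosing circle is the circumcircle.
Circumcentre = (-88/17, -103/34), r² = 20165/1156.
Centre = (-88/17, -103/34).

(-88/17, -103/34)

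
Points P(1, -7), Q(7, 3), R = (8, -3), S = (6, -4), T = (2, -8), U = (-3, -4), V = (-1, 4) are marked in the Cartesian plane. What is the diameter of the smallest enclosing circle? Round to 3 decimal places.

A smallest enclosing disk is always determined by at most three of the input points on its boundary.
The minimum enclosing circle is determined by three boundary points: Q, T, V.
Their circumcentre is (147/62, -95/62) with r² = 80665/1922.
The farthest remaining point U is at distance² 67149/1922 ≤ 80665/1922.
Diameter = 2r = 2√(80665/1922) ≈ 12.957.

12.957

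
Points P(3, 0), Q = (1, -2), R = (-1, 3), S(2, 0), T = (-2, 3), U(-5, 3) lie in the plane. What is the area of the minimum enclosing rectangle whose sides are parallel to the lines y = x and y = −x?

In coordinates u = x + y, v = x − y the rectangle is axis-aligned; the map (x,y)→(u,v) scales areas by 2.
u-values: 3, -1, 2, 2, 1, -2; range = 3 − (-2) = 5.
v-values: 3, 3, -4, 2, -5, -8; range = 3 − (-8) = 11.
Area = (5 × 11) / 2 = 27.5.

27.5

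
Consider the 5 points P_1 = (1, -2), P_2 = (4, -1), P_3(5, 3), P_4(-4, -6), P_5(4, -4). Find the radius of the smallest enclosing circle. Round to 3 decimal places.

6.364

By Welzl's lemma the MEC is supported by two points (diametrically opposite) or three points (on a circumcircle).
The farthest pair is P_3–P_4 with squared distance 162. The circle on this segment as diameter has centre (0.5, -1.5) and r² = 162/4 = 40.5.
Check P_1: distance² to centre = 0.5 ≤ 40.5, so it lies inside.
All remaining points lie in this disk, and no smaller disk contains both endpoints, so this is the minimum enclosing circle.
r = √(40.5) ≈ 6.364.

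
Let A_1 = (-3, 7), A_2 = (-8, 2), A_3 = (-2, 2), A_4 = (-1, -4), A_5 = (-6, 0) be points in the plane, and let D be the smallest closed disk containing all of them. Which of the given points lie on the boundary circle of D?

By Welzl's lemma the MEC is supported by two points (diametrically opposite) or three points (on a circumcircle).
The minimum enclosing circle is determined by three boundary points: A_1, A_2, A_4.
Their circumcentre is (-63/26, 37/26) with r² = 10625/338.
The farthest remaining point A_5 is at distance² 5009/338 ≤ 10625/338.
The points at distance exactly r from the centre are A_1, A_2, A_4 — 3 points.

A_1, A_2, A_4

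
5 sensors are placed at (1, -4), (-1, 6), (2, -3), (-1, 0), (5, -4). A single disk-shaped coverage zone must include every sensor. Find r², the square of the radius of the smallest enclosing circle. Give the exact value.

34

The farthest pair is (-1, 6)–(5, -4) with squared distance 136. The circle on this segment as diameter has centre (2, 1) and r² = 136/4 = 34.
Check (1, -4): distance² to centre = 26 ≤ 34, so it lies inside.
All remaining points lie in this disk, and no smaller disk contains both endpoints, so this is the minimum enclosing circle.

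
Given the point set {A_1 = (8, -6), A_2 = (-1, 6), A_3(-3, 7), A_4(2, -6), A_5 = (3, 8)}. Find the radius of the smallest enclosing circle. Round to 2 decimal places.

8.51

A smallest enclosing disk is always determined by at most three of the input points on its boundary.
The farthest pair is A_1–A_3 with squared distance 290. The circle on this segment as diameter has centre (2.5, 0.5) and r² = 290/4 = 72.5.
Check A_2: distance² to centre = 42.5 ≤ 72.5, so it lies inside.
All remaining points lie in this disk, and no smaller disk contains both endpoints, so this is the minimum enclosing circle.
r = √(72.5) ≈ 8.51.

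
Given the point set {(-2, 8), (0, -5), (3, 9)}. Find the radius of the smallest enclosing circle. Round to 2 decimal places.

Call the three points A, B, C in the order given.
Side lengths²: AB² = 173, AC² = 26, BC² = 205.
Since BC² = 205 ≥ 173 + 26 = 199, the angle opposite BC is not acute, so the smallest enclosing circle has BC as diameter.
Centre = midpoint of BC = (1.5, 2), r² = 205/4 = 51.25.
r = √(51.25) ≈ 7.16.

7.16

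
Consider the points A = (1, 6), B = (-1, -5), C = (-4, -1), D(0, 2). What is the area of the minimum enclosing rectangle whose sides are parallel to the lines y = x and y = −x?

58.5

In coordinates u = x + y, v = x − y the rectangle is axis-aligned; the map (x,y)→(u,v) scales areas by 2.
u-values: 7, -6, -5, 2; range = 7 − (-6) = 13.
v-values: -5, 4, -3, -2; range = 4 − (-5) = 9.
Area = (13 × 9) / 2 = 58.5.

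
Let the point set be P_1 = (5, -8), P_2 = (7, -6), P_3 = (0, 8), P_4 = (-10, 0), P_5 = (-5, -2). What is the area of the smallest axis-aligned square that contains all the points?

289

The bounding box has width 17 and height 16.
An axis-aligned square enclosing the set must have side ≥ max(width, height).
So the minimum side is max(17, 16) = 17.
Area = 17² = 289.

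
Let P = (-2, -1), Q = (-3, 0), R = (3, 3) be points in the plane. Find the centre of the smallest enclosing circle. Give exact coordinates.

(0, 1.5)

Side lengths²: PQ² = 2, PR² = 41, QR² = 45.
Since QR² = 45 ≥ 41 + 2 = 43, the angle opposite QR is not acute, so the smallest enclosing circle has QR as diameter.
Centre = midpoint of QR = (0, 1.5), r² = 45/4 = 11.25.
Centre = (0, 1.5).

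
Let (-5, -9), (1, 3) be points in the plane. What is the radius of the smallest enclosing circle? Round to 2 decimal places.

The smallest circle enclosing two points has them as diameter endpoints.
Centre = midpoint = (-2, -3); r² = |(-5, -9)−(1, 3)|²/4 = 180/4 = 45.
r = √45 ≈ 6.71.

6.71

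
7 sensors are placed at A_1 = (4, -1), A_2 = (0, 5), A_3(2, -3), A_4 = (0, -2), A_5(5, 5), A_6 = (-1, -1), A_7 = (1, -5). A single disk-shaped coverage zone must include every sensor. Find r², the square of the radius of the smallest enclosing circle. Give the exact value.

29.29

By Welzl's lemma the MEC is supported by two points (diametrically opposite) or three points (on a circumcircle).
The minimum enclosing circle is determined by three boundary points: A_2, A_5, A_7.
Their circumcentre is (2.5, 0.2) with r² = 29.29.
The farthest remaining point A_6 is at distance² 13.69 ≤ 29.29.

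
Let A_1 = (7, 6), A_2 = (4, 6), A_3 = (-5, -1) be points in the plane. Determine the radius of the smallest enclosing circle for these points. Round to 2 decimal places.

Side lengths²: A_1A_2² = 9, A_1A_3² = 193, A_2A_3² = 130.
Since A_1A_3² = 193 ≥ 130 + 9 = 139, the angle opposite A_1A_3 is not acute, so the smallest enclosing circle has A_1A_3 as diameter.
Centre = midpoint of A_1A_3 = (1, 2.5), r² = 193/4 = 48.25.
r = √(48.25) ≈ 6.95.

6.95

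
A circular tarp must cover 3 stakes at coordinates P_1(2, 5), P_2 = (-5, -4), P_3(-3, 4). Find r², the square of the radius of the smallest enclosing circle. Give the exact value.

32.5

Side lengths²: P_1P_2² = 130, P_1P_3² = 26, P_2P_3² = 68.
Since P_1P_2² = 130 ≥ 68 + 26 = 94, the angle opposite P_1P_2 is not acute, so the smallest enclosing circle has P_1P_2 as diameter.
Centre = midpoint of P_1P_2 = (-1.5, 0.5), r² = 130/4 = 32.5.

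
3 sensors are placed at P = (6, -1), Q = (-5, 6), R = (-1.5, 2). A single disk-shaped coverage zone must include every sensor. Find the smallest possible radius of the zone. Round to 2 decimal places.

6.52

Side lengths²: PQ² = 170, PR² = 65.25, QR² = 28.25.
Since PQ² = 170 ≥ 65.25 + 28.25 = 93.5, the angle opposite PQ is not acute, so the smallest enclosing circle has PQ as diameter.
Centre = midpoint of PQ = (0.5, 2.5), r² = 170/4 = 42.5.
r = √(42.5) ≈ 6.52.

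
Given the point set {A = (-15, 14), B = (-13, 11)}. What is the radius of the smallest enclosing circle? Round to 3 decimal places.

The smallest circle enclosing two points has them as diameter endpoints.
Centre = midpoint = (-14, 12.5); r² = |AB|²/4 = 13/4 = 3.25.
r = √(3.25) ≈ 1.803.

1.803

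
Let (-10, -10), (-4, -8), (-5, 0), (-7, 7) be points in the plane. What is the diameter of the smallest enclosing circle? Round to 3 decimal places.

By Welzl's lemma the MEC is supported by two points (diametrically opposite) or three points (on a circumcircle).
The farthest pair is (-10, -10)–(-7, 7) with squared distance 298. The circle on this segment as diameter has centre (-8.5, -1.5) and r² = 298/4 = 74.5.
Check (-4, -8): distance² to centre = 62.5 ≤ 74.5, so it lies inside.
All remaining points lie in this disk, and no smaller disk contains both endpoints, so this is the minimum enclosing circle.
Diameter = 2r = 2√(74.5) ≈ 17.263.

17.263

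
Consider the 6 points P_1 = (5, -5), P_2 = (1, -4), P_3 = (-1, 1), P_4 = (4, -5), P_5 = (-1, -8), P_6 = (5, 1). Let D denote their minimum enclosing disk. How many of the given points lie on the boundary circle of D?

3

By Welzl's lemma the MEC is supported by two points (diametrically opposite) or three points (on a circumcircle).
The farthest pair is P_5–P_6 with squared distance 117. The circle on this segment as diameter has centre (2, -3.5) and r² = 117/4 = 29.25.
Check P_1: distance² to centre = 11.25 ≤ 29.25, so it lies inside.
All remaining points lie in this disk, and no smaller disk contains both endpoints, so this is the minimum enclosing circle.
The points at distance exactly r from the centre are P_3, P_5, P_6 — 3 points.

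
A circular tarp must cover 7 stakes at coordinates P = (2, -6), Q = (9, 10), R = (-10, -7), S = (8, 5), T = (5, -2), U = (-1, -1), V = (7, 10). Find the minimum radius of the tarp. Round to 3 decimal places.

12.748

A smallest enclosing disk is always determined by at most three of the input points on its boundary.
The farthest pair is Q–R with squared distance 650. The circle on this segment as diameter has centre (-0.5, 1.5) and r² = 650/4 = 162.5.
Check P: distance² to centre = 62.5 ≤ 162.5, so it lies inside.
All remaining points lie in this disk, and no smaller disk contains both endpoints, so this is the minimum enclosing circle.
r = √(162.5) ≈ 12.748.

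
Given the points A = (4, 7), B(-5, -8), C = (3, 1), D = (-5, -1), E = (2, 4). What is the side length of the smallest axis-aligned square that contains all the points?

15

The bounding box has width 9 and height 15.
An axis-aligned square enclosing the set must have side ≥ max(width, height).
So the minimum side is max(9, 15) = 15.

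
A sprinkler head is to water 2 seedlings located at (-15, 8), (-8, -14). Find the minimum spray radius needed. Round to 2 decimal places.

The smallest circle enclosing two points has them as diameter endpoints.
Centre = midpoint = (-11.5, -3); r² = |(-15, 8)−(-8, -14)|²/4 = 533/4 = 133.25.
r = √(133.25) ≈ 11.54.

11.54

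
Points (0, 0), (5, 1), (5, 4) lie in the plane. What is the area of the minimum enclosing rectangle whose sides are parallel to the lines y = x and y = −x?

In coordinates u = x + y, v = x − y the rectangle is axis-aligned; the map (x,y)→(u,v) scales areas by 2.
u-values: 0, 6, 9; range = 9 − 0 = 9.
v-values: 0, 4, 1; range = 4 − 0 = 4.
Area = (9 × 4) / 2 = 18.

18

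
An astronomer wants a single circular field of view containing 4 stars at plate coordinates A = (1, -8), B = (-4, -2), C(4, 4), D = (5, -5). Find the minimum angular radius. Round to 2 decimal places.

6.19

The minimum enclosing circle is determined by three boundary points: A, B, C.
Their circumcentre is (57/26, -25/13) with r² = 25925/676.
The farthest remaining point D is at distance² 11729/676 ≤ 25925/676.
r = √(25925/676) ≈ 6.19.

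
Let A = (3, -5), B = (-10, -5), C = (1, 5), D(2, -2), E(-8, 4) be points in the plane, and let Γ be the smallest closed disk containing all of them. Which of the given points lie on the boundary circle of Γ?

A smallest enclosing disk is always determined by at most three of the input points on its boundary.
The minimum enclosing circle is determined by three boundary points: A, B, C.
Their circumcentre is (-3.5, -1.1) with r² = 57.46.
The farthest remaining point E is at distance² 46.26 ≤ 57.46.
The points at distance exactly r from the centre are A, B, C — 3 points.

A, B, C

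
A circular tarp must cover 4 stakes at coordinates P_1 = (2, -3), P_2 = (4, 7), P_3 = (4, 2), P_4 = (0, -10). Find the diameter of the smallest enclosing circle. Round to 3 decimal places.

17.464

The farthest pair is P_2–P_4 with squared distance 305. The circle on this segment as diameter has centre (2, -1.5) and r² = 305/4 = 76.25.
Check P_1: distance² to centre = 2.25 ≤ 76.25, so it lies inside.
All remaining points lie in this disk, and no smaller disk contains both endpoints, so this is the minimum enclosing circle.
Diameter = 2r = 2√(76.25) ≈ 17.464.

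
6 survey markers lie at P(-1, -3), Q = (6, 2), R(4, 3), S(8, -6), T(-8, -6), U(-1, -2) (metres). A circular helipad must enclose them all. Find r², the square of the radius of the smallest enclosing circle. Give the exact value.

69.0625

A smallest enclosing disk is always determined by at most three of the input points on its boundary.
The minimum enclosing circle is determined by three boundary points: Q, S, T.
Their circumcentre is (0, -3.75) with r² = 69.0625.
The farthest remaining point R is at distance² 61.5625 ≤ 69.0625.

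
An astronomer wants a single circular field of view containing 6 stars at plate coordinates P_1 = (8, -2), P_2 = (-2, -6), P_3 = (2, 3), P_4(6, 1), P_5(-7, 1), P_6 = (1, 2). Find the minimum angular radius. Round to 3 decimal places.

A smallest enclosing disk is always determined by at most three of the input points on its boundary.
The farthest pair is P_1–P_5 with squared distance 234. The circle on this segment as diameter has centre (0.5, -0.5) and r² = 234/4 = 58.5.
Check P_2: distance² to centre = 36.5 ≤ 58.5, so it lies inside.
All remaining points lie in this disk, and no smaller disk contains both endpoints, so this is the minimum enclosing circle.
r = √(58.5) ≈ 7.649.

7.649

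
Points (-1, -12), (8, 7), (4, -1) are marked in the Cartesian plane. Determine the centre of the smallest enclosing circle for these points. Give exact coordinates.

(3.5, -2.5)

Call the three points A, B, C in the order given.
Side lengths²: AB² = 442, AC² = 146, BC² = 80.
Since AB² = 442 ≥ 146 + 80 = 226, the angle opposite AB is not acute, so the smallest enclosing circle has AB as diameter.
Centre = midpoint of AB = (3.5, -2.5), r² = 442/4 = 110.5.
Centre = (3.5, -2.5).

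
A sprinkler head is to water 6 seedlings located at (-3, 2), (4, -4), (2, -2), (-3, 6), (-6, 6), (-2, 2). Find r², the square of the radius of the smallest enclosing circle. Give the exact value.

A smallest enclosing disk is always determined by at most three of the input points on its boundary.
The farthest pair is (4, -4)–(-6, 6) with squared distance 200. The circle on this segment as diameter has centre (-1, 1) and r² = 200/4 = 50.
Check (-3, 2): distance² to centre = 5 ≤ 50, so it lies inside.
All remaining points lie in this disk, and no smaller disk contains both endpoints, so this is the minimum enclosing circle.

50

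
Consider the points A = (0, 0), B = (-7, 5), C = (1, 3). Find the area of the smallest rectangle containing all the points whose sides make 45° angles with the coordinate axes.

36

In coordinates u = x + y, v = x − y the rectangle is axis-aligned; the map (x,y)→(u,v) scales areas by 2.
u-values: 0, -2, 4; range = 4 − (-2) = 6.
v-values: 0, -12, -2; range = 0 − (-12) = 12.
Area = (6 × 12) / 2 = 36.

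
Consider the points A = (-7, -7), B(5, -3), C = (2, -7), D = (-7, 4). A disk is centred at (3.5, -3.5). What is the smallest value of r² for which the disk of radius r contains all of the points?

166.5

The required radius is the distance from (3.5, -3.5) to the farthest point.
Squared distances: 122.5, 2.5, 14.5, 166.5.
Maximum is 166.5, attained at D.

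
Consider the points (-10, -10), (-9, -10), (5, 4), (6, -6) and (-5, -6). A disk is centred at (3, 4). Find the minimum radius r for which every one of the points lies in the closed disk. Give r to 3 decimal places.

The required radius is the distance from (3, 4) to the farthest point.
Squared distances: 365, 340, 4, 109, 164.
Maximum is 365, attained at (-10, -10).
r = √365 ≈ 19.105.

19.105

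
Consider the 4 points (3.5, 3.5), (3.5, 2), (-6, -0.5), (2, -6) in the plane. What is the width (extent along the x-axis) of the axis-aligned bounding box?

9.5

max x = 3.5, min x = -6, so width = 9.5.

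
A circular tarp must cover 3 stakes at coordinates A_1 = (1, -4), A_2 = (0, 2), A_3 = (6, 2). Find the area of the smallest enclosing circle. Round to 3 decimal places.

49.240

Side lengths²: A_1A_2² = 37, A_1A_3² = 61, A_2A_3² = 36.
Since A_1A_3² = 61 < 37 + 36 = 73, the triangle is acute, so the smallest enclosing circle is the circumcircle.
Circumcentre = (3, -7/12), r² = 2257/144.
Area = π·r² = π·2257/144 ≈ 49.240.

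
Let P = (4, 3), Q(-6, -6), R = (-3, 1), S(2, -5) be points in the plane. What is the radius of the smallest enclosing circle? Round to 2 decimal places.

6.73

The minimum enclosing circle of a finite set is fixed by two of the points (as a diameter) or three (as a circumcircle).
The farthest pair is P–Q with squared distance 181. The circle on this segment as diameter has centre (-1, -1.5) and r² = 181/4 = 45.25.
Check R: distance² to centre = 10.25 ≤ 45.25, so it lies inside.
All remaining points lie in this disk, and no smaller disk contains both endpoints, so this is the minimum enclosing circle.
r = √(45.25) ≈ 6.73.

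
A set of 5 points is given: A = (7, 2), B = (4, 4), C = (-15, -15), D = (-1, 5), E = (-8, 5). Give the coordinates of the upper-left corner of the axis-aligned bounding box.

(-15, 5)

x-range [-15, 7], y-range [-15, 5].
The upper-left corner is (-15, 5).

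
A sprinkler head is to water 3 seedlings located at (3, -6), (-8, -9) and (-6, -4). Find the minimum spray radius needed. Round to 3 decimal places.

5.701

Call the three points A, B, C in the order given.
Side lengths²: AB² = 130, AC² = 85, BC² = 29.
Since AB² = 130 ≥ 85 + 29 = 114, the angle opposite AB is not acute, so the smallest enclosing circle has AB as diameter.
Centre = midpoint of AB = (-2.5, -7.5), r² = 130/4 = 32.5.
r = √(32.5) ≈ 5.701.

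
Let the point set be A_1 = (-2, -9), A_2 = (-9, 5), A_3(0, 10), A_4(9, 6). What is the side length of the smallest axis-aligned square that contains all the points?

19

The bounding box has width 18 and height 19.
An axis-aligned square enclosing the set must have side ≥ max(width, height).
So the minimum side is max(18, 19) = 19.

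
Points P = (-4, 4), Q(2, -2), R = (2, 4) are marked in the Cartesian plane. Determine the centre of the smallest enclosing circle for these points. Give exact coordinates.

(-1, 1)

Side lengths²: PQ² = 72, PR² = 36, QR² = 36.
Since PQ² = 72 ≥ 36 + 36 = 72, the angle opposite PQ is not acute, so the smallest enclosing circle has PQ as diameter.
Centre = midpoint of PQ = (-1, 1), r² = 72/4 = 18.
Centre = (-1, 1).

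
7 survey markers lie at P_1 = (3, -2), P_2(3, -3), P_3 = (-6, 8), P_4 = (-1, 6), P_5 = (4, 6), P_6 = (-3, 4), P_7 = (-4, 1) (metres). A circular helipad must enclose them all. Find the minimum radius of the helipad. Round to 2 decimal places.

7.11

The farthest pair is P_2–P_3 with squared distance 202. The circle on this segment as diameter has centre (-1.5, 2.5) and r² = 202/4 = 50.5.
Check P_1: distance² to centre = 40.5 ≤ 50.5, so it lies inside.
All remaining points lie in this disk, and no smaller disk contains both endpoints, so this is the minimum enclosing circle.
r = √(50.5) ≈ 7.11.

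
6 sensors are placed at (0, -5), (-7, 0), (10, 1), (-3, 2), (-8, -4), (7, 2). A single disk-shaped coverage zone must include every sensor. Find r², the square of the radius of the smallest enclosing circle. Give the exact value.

The minimum enclosing circle of a finite set is fixed by two of the points (as a diameter) or three (as a circumcircle).
The farthest pair is (10, 1)–(-8, -4) with squared distance 349. The circle on this segment as diameter has centre (1, -1.5) and r² = 349/4 = 87.25.
Check (0, -5): distance² to centre = 13.25 ≤ 87.25, so it lies inside.
All remaining points lie in this disk, and no smaller disk contains both endpoints, so this is the minimum enclosing circle.

87.25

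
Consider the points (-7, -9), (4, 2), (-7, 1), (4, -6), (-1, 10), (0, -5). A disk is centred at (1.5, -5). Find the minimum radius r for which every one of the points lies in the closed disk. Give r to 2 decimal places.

15.21

The required radius is the distance from (1.5, -5) to the farthest point.
Squared distances: 88.25, 55.25, 108.25, 7.25, 231.25, 2.25.
Maximum is 231.25, attained at (-1, 10).
r = √(231.25) ≈ 15.21.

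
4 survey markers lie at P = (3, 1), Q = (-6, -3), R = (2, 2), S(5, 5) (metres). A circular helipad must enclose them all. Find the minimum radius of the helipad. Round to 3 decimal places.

By Welzl's lemma the MEC is supported by two points (diametrically opposite) or three points (on a circumcircle).
The farthest pair is Q–S with squared distance 185. The circle on this segment as diameter has centre (-0.5, 1) and r² = 185/4 = 46.25.
Check P: distance² to centre = 12.25 ≤ 46.25, so it lies inside.
All remaining points lie in this disk, and no smaller disk contains both endpoints, so this is the minimum enclosing circle.
r = √(46.25) ≈ 6.801.

6.801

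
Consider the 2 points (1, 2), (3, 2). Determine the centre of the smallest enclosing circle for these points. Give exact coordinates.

(2, 2)

The smallest circle enclosing two points has them as diameter endpoints.
Centre = midpoint = (2, 2); r² = |(1, 2)−(3, 2)|²/4 = 4/4 = 1.
Centre = (2, 2).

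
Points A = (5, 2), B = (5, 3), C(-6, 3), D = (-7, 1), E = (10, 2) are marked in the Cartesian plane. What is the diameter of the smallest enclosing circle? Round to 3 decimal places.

A smallest enclosing disk is always determined by at most three of the input points on its boundary.
The farthest pair is D–E with squared distance 290. The circle on this segment as diameter has centre (1.5, 1.5) and r² = 290/4 = 72.5.
Check A: distance² to centre = 12.5 ≤ 72.5, so it lies inside.
All remaining points lie in this disk, and no smaller disk contains both endpoints, so this is the minimum enclosing circle.
Diameter = 2r = 2√(72.5) ≈ 17.029.

17.029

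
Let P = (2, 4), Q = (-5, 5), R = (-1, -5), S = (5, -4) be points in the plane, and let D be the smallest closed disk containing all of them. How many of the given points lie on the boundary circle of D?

2

A smallest enclosing disk is always determined by at most three of the input points on its boundary.
The farthest pair is Q–S with squared distance 181. The circle on this segment as diameter has centre (0, 0.5) and r² = 181/4 = 45.25.
Check P: distance² to centre = 16.25 ≤ 45.25, so it lies inside.
All remaining points lie in this disk, and no smaller disk contains both endpoints, so this is the minimum enclosing circle.
The points at distance exactly r from the centre are Q, S — 2 points.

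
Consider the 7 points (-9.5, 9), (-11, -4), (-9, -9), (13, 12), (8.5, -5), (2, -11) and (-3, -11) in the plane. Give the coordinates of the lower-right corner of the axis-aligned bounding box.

x-range [-11, 13], y-range [-11, 12].
The lower-right corner is (13, -11).

(13, -11)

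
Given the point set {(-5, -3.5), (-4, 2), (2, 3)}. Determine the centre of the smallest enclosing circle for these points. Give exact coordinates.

Call the three points A, B, C in the order given.
Side lengths²: AB² = 31.25, AC² = 91.25, BC² = 37.
Since AC² = 91.25 ≥ 37 + 31.25 = 68.25, the angle opposite AC is not acute, so the smallest enclosing circle has AC as diameter.
Centre = midpoint of AC = (-1.5, -0.25), r² = 91.25/4 = 22.8125.
Centre = (-1.5, -0.25).

(-1.5, -0.25)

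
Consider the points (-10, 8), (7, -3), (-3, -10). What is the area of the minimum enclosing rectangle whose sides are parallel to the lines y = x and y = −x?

In coordinates u = x + y, v = x − y the rectangle is axis-aligned; the map (x,y)→(u,v) scales areas by 2.
u-values: -2, 4, -13; range = 4 − (-13) = 17.
v-values: -18, 10, 7; range = 10 − (-18) = 28.
Area = (17 × 28) / 2 = 238.

238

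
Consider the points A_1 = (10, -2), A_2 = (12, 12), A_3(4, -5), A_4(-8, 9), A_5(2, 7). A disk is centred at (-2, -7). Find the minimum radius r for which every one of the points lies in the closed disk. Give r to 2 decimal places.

23.60

The required radius is the distance from (-2, -7) to the farthest point.
Squared distances: 169, 557, 40, 292, 212.
Maximum is 557, attained at A_2.
r = √557 ≈ 23.60.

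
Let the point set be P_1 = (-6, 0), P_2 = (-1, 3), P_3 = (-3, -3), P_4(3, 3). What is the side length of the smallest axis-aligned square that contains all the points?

The bounding box has width 9 and height 6.
An axis-aligned square enclosing the set must have side ≥ max(width, height).
So the minimum side is max(9, 6) = 9.

9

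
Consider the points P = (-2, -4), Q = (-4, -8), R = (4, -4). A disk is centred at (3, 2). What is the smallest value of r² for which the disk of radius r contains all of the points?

The required radius is the distance from (3, 2) to the farthest point.
Squared distances: 61, 149, 37.
Maximum is 149, attained at Q.

149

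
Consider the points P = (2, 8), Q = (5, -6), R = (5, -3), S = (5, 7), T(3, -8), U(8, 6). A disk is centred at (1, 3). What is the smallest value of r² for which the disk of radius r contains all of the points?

The required radius is the distance from (1, 3) to the farthest point.
Squared distances: 26, 97, 52, 32, 125, 58.
Maximum is 125, attained at T.

125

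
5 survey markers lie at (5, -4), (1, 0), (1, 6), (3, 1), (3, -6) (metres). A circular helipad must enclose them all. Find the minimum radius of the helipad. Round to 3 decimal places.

6.083

The minimum enclosing circle of a finite set is fixed by two of the points (as a diameter) or three (as a circumcircle).
The farthest pair is (1, 6)–(3, -6) with squared distance 148. The circle on this segment as diameter has centre (2, 0) and r² = 148/4 = 37.
Check (5, -4): distance² to centre = 25 ≤ 37, so it lies inside.
All remaining points lie in this disk, and no smaller disk contains both endpoints, so this is the minimum enclosing circle.
r = √37 ≈ 6.083.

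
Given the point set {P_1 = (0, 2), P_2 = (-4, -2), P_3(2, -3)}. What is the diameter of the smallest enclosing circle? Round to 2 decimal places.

Side lengths²: P_1P_2² = 32, P_1P_3² = 29, P_2P_3² = 37.
Since P_2P_3² = 37 < 32 + 29 = 61, the triangle is acute, so the smallest enclosing circle is the circumcircle.
Circumcentre = (-11/14, -17/14), r² = 1073/98.
Diameter = 2r = 2√(1073/98) ≈ 6.62.

6.62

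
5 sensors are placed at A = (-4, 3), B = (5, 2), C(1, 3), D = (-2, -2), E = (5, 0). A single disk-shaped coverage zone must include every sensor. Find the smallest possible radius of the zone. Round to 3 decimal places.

By Welzl's lemma the MEC is supported by two points (diametrically opposite) or three points (on a circumcircle).
The farthest pair is A–E with squared distance 90. The circle on this segment as diameter has centre (0.5, 1.5) and r² = 90/4 = 22.5.
Check B: distance² to centre = 20.5 ≤ 22.5, so it lies inside.
All remaining points lie in this disk, and no smaller disk contains both endpoints, so this is the minimum enclosing circle.
r = √(22.5) ≈ 4.743.

4.743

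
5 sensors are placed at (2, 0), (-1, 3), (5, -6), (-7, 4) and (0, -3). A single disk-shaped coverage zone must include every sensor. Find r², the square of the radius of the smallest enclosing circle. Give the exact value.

A smallest enclosing disk is always determined by at most three of the input points on its boundary.
The farthest pair is (5, -6)–(-7, 4) with squared distance 244. The circle on this segment as diameter has centre (-1, -1) and r² = 244/4 = 61.
Check (2, 0): distance² to centre = 10 ≤ 61, so it lies inside.
All remaining points lie in this disk, and no smaller disk contains both endpoints, so this is the minimum enclosing circle.

61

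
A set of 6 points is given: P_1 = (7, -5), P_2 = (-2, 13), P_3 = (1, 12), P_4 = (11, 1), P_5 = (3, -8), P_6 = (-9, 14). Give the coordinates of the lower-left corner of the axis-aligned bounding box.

x-range [-9, 11], y-range [-8, 14].
The lower-left corner is (-9, -8).

(-9, -8)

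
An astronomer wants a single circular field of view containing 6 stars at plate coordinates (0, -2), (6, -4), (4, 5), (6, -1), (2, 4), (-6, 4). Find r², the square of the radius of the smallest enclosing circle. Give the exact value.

52

The farthest pair is (6, -4)–(-6, 4) with squared distance 208. The circle on this segment as diameter has centre (0, 0) and r² = 208/4 = 52.
Check (0, -2): distance² to centre = 4 ≤ 52, so it lies inside.
All remaining points lie in this disk, and no smaller disk contains both endpoints, so this is the minimum enclosing circle.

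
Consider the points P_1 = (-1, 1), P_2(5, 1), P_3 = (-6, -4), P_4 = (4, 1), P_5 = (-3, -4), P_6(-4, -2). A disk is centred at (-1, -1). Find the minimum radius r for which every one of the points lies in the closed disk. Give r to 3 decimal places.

The required radius is the distance from (-1, -1) to the farthest point.
Squared distances: 4, 40, 34, 29, 13, 10.
Maximum is 40, attained at P_2.
r = √40 ≈ 6.325.

6.325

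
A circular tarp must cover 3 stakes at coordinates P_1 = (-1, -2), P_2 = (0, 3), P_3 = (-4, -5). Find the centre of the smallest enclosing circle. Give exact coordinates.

Side lengths²: P_1P_2² = 26, P_1P_3² = 18, P_2P_3² = 80.
Since P_2P_3² = 80 ≥ 26 + 18 = 44, the angle opposite P_2P_3 is not acute, so the smallest enclosing circle has P_2P_3 as diameter.
Centre = midpoint of P_2P_3 = (-2, -1), r² = 80/4 = 20.
Centre = (-2, -1).

(-2, -1)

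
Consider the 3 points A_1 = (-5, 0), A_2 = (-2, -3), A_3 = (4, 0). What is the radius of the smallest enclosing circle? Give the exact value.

Side lengths²: A_1A_2² = 18, A_1A_3² = 81, A_2A_3² = 45.
Since A_1A_3² = 81 ≥ 45 + 18 = 63, the angle opposite A_1A_3 is not acute, so the smallest enclosing circle has A_1A_3 as diameter.
Centre = midpoint of A_1A_3 = (-0.5, 0), r² = 81/4 = 20.25.
r = √(20.25) = 4.5.

4.5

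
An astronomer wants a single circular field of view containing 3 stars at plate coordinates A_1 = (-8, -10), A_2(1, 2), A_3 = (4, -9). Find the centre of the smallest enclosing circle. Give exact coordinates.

(-43/18, -29/6)

Side lengths²: A_1A_2² = 225, A_1A_3² = 145, A_2A_3² = 130.
Since A_1A_2² = 225 < 145 + 130 = 275, the triangle is acute, so the smallest enclosing circle is the circumcircle.
Circumcentre = (-43/18, -29/6), r² = 9425/162.
Centre = (-43/18, -29/6).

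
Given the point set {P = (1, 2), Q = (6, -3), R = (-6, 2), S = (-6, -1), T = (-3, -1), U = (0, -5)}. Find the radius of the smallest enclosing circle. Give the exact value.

6.5

The farthest pair is Q–R with squared distance 169. The circle on this segment as diameter has centre (0, -0.5) and r² = 169/4 = 42.25.
Check P: distance² to centre = 7.25 ≤ 42.25, so it lies inside.
All remaining points lie in this disk, and no smaller disk contains both endpoints, so this is the minimum enclosing circle.
r = √(42.25) = 6.5.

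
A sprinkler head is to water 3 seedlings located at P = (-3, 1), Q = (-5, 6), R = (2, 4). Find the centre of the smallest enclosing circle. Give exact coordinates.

Side lengths²: PQ² = 29, PR² = 34, QR² = 53.
Since QR² = 53 < 34 + 29 = 63, the triangle is acute, so the smallest enclosing circle is the circumcircle.
Circumcentre = (-103/62, 275/62), r² = 26129/1922.
Centre = (-103/62, 275/62).

(-103/62, 275/62)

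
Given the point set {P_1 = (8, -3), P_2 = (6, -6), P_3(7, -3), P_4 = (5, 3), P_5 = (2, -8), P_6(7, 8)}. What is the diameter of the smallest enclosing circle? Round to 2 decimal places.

16.76

The minimum enclosing circle of a finite set is fixed by two of the points (as a diameter) or three (as a circumcircle).
The farthest pair is P_5–P_6 with squared distance 281. The circle on this segment as diameter has centre (4.5, 0) and r² = 281/4 = 70.25.
Check P_1: distance² to centre = 21.25 ≤ 70.25, so it lies inside.
All remaining points lie in this disk, and no smaller disk contains both endpoints, so this is the minimum enclosing circle.
Diameter = 2r = 2√(70.25) ≈ 16.76.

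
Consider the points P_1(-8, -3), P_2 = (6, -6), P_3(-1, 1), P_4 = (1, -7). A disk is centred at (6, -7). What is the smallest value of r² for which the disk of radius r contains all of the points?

The required radius is the distance from (6, -7) to the farthest point.
Squared distances: 212, 1, 113, 25.
Maximum is 212, attained at P_1.

212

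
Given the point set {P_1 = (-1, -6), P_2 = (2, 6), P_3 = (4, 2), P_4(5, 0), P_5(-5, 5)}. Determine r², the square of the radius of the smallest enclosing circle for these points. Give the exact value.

The minimum enclosing circle is determined by three boundary points: P_1, P_2, P_5.
Their circumcentre is (-41/54, 17/54) with r² = 58225/1458.
The farthest remaining point P_4 is at distance² 48505/1458 ≤ 58225/1458.

58225/1458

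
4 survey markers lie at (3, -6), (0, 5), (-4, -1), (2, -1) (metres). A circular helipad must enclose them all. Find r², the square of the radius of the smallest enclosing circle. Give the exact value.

32.5

A smallest enclosing disk is always determined by at most three of the input points on its boundary.
The farthest pair is (3, -6)–(0, 5) with squared distance 130. The circle on this segment as diameter has centre (1.5, -0.5) and r² = 130/4 = 32.5.
Check (-4, -1): distance² to centre = 30.5 ≤ 32.5, so it lies inside.
All remaining points lie in this disk, and no smaller disk contains both endpoints, so this is the minimum enclosing circle.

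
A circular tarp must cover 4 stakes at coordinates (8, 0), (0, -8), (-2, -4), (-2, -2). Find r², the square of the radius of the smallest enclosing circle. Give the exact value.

32.5

A smallest enclosing disk is always determined by at most three of the input points on its boundary.
The minimum enclosing circle is determined by three boundary points: (8, 0), (0, -8), (-2, -2).
Their circumcentre is (3.5, -3.5) with r² = 32.5.
The farthest remaining point (-2, -4) is at distance² 30.5 ≤ 32.5.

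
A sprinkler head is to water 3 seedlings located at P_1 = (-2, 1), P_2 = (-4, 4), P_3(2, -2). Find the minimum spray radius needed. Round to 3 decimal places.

Side lengths²: P_1P_2² = 13, P_1P_3² = 25, P_2P_3² = 72.
Since P_2P_3² = 72 ≥ 25 + 13 = 38, the angle opposite P_2P_3 is not acute, so the smallest enclosing circle has P_2P_3 as diameter.
Centre = midpoint of P_2P_3 = (-1, 1), r² = 72/4 = 18.
r = √18 ≈ 4.243.

4.243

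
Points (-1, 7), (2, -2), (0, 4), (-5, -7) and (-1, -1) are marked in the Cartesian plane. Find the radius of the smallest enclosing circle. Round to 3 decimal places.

The minimum enclosing circle of a finite set is fixed by two of the points (as a diameter) or three (as a circumcircle).
The farthest pair is (-1, 7)–(-5, -7) with squared distance 212. The circle on this segment as diameter has centre (-3, 0) and r² = 212/4 = 53.
Check (2, -2): distance² to centre = 29 ≤ 53, so it lies inside.
All remaining points lie in this disk, and no smaller disk contains both endpoints, so this is the minimum enclosing circle.
r = √53 ≈ 7.280.

7.280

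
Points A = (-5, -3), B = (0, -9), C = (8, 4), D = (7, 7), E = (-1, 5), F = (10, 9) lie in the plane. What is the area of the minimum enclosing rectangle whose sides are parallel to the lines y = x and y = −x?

210

In coordinates u = x + y, v = x − y the rectangle is axis-aligned; the map (x,y)→(u,v) scales areas by 2.
u-values: -8, -9, 12, 14, 4, 19; range = 19 − (-9) = 28.
v-values: -2, 9, 4, 0, -6, 1; range = 9 − (-6) = 15.
Area = (28 × 15) / 2 = 210.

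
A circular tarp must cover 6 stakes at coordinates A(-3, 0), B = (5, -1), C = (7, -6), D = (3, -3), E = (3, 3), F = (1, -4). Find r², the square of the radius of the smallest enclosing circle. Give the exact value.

A smallest enclosing disk is always determined by at most three of the input points on its boundary.
The minimum enclosing circle is determined by three boundary points: A, C, E.
Their circumcentre is (47/22, -61/22) with r² = 8245/242.
The farthest remaining point B is at distance² 2745/242 ≤ 8245/242.

8245/242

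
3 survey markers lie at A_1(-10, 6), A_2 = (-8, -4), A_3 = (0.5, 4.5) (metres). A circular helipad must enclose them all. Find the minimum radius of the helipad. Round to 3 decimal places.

Side lengths²: A_1A_2² = 104, A_1A_3² = 112.5, A_2A_3² = 144.5.
Since A_2A_3² = 144.5 < 112.5 + 104 = 216.5, the triangle is acute, so the smallest enclosing circle is the circumcircle.
Circumcentre = (-5.25, 1.75), r² = 40.625.
r = √(40.625) ≈ 6.374.

6.374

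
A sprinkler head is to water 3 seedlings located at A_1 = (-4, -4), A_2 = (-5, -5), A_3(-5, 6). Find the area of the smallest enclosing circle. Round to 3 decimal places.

Side lengths²: A_1A_2² = 2, A_1A_3² = 101, A_2A_3² = 121.
Since A_2A_3² = 121 ≥ 101 + 2 = 103, the angle opposite A_2A_3 is not acute, so the smallest enclosing circle has A_2A_3 as diameter.
Centre = midpoint of A_2A_3 = (-5, 0.5), r² = 121/4 = 30.25.
Area = π·r² = π·30.25 ≈ 95.033.

95.033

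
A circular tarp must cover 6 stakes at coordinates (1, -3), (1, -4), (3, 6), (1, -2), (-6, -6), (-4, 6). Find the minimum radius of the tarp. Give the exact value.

7.5

By Welzl's lemma the MEC is supported by two points (diametrically opposite) or three points (on a circumcircle).
The farthest pair is (3, 6)–(-6, -6) with squared distance 225. The circle on this segment as diameter has centre (-1.5, 0) and r² = 225/4 = 56.25.
Check (1, -3): distance² to centre = 15.25 ≤ 56.25, so it lies inside.
All remaining points lie in this disk, and no smaller disk contains both endpoints, so this is the minimum enclosing circle.
r = √(56.25) = 7.5.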